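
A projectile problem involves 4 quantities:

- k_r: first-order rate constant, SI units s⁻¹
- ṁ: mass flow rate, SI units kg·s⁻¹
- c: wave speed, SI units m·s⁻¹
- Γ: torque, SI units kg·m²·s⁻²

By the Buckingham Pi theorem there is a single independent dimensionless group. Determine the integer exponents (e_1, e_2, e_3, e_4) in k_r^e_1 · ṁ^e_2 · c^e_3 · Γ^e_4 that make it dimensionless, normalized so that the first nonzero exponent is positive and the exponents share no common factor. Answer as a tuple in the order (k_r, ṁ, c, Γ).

(1, -1, -2, 1)

M: e_1·(0) + e_2·(1) + e_3·(0) + e_4·(1) = 0
L: e_1·(0) + e_2·(0) + e_3·(1) + e_4·(2) = 0
T: e_1·(-1) + e_2·(-1) + e_3·(-1) + e_4·(-2) = 0
Solving this homogeneous linear system for the smallest-integer solution (first nonzero entry positive) gives (1, -1, -2, 1).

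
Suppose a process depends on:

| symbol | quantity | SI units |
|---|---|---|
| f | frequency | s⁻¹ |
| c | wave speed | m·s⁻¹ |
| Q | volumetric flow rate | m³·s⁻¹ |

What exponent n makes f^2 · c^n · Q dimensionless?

-3

Balance the L exponent: (1)·n from c, plus 2·(0) + (3) = 3 from the rest, must sum to zero.
n + 3 = 0, so n = -3.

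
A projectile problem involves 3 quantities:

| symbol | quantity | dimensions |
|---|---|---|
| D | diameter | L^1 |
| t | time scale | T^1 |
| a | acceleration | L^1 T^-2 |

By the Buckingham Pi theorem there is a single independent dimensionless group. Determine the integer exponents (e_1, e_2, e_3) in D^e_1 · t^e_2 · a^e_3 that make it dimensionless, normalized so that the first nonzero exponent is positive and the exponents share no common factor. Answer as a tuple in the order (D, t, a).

L: e_1·(1) + e_2·(0) + e_3·(1) = 0
T: e_1·(0) + e_2·(1) + e_3·(-2) = 0
Solving this homogeneous linear system for the smallest-integer solution (first nonzero entry positive) gives (1, -2, -1).

(1, -2, -1)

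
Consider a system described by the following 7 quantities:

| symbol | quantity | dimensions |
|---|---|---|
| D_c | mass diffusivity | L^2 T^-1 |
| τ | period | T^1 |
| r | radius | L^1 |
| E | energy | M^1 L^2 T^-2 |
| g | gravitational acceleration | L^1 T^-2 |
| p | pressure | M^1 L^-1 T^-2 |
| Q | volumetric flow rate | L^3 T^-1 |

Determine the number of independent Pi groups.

There are 7 variables and 3 base dimensions (M, L, T).
The dimension matrix has rank 3.
Independent dimensionless groups: 7 − 3 = 4.

4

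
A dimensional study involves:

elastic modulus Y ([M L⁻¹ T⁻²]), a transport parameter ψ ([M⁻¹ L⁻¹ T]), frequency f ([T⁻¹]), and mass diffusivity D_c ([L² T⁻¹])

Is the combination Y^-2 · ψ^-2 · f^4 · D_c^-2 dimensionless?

Sum the exponent of each base dimension across the product:
  M: −2·[Y]_M − 2·[ψ]_M + 4·[f]_M − 2·[D_c]_M = −2·(1) − 2·(-1) + 4·(0) − 2·(0) = 0
  L: −2·[Y]_L − 2·[ψ]_L + 4·[f]_L − 2·[D_c]_L = −2·(-1) − 2·(-1) + 4·(0) − 2·(2) = 0
  T: −2·[Y]_T − 2·[ψ]_T + 4·[f]_T − 2·[D_c]_T = −2·(-2) − 2·(1) + 4·(-1) − 2·(-1) = 0
All base exponents vanish — dimensionless.

yes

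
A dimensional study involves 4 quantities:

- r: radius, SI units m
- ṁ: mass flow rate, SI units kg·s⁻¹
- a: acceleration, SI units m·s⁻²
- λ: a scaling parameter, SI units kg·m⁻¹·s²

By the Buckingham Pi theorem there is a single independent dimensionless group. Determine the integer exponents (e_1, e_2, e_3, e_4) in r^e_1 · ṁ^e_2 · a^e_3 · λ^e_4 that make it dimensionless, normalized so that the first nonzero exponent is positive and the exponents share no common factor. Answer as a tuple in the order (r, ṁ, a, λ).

M: e_1·(0) + e_2·(1) + e_3·(0) + e_4·(1) = 0
L: e_1·(1) + e_2·(0) + e_3·(1) + e_4·(-1) = 0
T: e_1·(0) + e_2·(-1) + e_3·(-2) + e_4·(2) = 0
Solving this homogeneous linear system for the smallest-integer solution (first nonzero entry positive) gives (1, 2, -3, -2).

(1, 2, -3, -2)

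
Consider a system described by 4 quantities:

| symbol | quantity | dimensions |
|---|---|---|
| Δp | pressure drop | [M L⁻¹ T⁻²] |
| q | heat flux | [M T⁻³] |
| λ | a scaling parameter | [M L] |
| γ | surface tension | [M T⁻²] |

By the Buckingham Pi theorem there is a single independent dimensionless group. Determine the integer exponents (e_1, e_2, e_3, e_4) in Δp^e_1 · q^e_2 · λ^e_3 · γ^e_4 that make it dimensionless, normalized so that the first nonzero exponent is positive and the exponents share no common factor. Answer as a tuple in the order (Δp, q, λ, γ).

M: e_1·(1) + e_2·(1) + e_3·(1) + e_4·(1) = 0
L: e_1·(-1) + e_2·(0) + e_3·(1) + e_4·(0) = 0
T: e_1·(-2) + e_2·(-3) + e_3·(0) + e_4·(-2) = 0
Solving this homogeneous linear system for the smallest-integer solution (first nonzero entry positive) gives (1, 2, 1, -4).

(1, 2, 1, -4)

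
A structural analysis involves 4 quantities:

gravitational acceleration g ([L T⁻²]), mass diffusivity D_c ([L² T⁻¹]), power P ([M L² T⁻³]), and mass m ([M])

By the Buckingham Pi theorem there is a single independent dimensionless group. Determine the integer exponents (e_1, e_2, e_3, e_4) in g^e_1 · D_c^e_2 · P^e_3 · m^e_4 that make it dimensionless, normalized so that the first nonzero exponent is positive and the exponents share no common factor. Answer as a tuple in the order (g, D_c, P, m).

M: e_1·(0) + e_2·(0) + e_3·(1) + e_4·(1) = 0
L: e_1·(1) + e_2·(2) + e_3·(2) + e_4·(0) = 0
T: e_1·(-2) + e_2·(-1) + e_3·(-3) + e_4·(0) = 0
Solving this homogeneous linear system for the smallest-integer solution (first nonzero entry positive) gives (4, 1, -3, 3).

(4, 1, -3, 3)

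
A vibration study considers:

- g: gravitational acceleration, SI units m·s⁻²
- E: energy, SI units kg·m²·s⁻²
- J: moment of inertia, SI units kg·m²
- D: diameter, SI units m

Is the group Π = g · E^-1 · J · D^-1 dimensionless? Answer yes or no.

Sum the exponent of each base dimension across the product:
  M: [g]_M − [E]_M + [J]_M − [D]_M = (0) − (1) + (1) − (0) = 0
  L: [g]_L − [E]_L + [J]_L − [D]_L = (1) − (2) + (2) − (1) = 0
  T: [g]_T − [E]_T + [J]_T − [D]_T = (-2) − (-2) + (0) − (0) = 0
All base exponents vanish — dimensionless.

yes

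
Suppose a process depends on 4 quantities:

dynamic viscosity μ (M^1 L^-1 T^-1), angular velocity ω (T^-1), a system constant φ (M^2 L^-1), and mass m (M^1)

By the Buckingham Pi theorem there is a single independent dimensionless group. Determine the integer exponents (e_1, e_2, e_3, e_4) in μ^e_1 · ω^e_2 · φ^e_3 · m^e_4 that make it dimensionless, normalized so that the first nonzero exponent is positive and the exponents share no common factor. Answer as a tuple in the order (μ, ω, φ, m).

M: e_1·(1) + e_2·(0) + e_3·(2) + e_4·(1) = 0
L: e_1·(-1) + e_2·(0) + e_3·(-1) + e_4·(0) = 0
T: e_1·(-1) + e_2·(-1) + e_3·(0) + e_4·(0) = 0
Solving this homogeneous linear system for the smallest-integer solution (first nonzero entry positive) gives (1, -1, -1, 1).

(1, -1, -1, 1)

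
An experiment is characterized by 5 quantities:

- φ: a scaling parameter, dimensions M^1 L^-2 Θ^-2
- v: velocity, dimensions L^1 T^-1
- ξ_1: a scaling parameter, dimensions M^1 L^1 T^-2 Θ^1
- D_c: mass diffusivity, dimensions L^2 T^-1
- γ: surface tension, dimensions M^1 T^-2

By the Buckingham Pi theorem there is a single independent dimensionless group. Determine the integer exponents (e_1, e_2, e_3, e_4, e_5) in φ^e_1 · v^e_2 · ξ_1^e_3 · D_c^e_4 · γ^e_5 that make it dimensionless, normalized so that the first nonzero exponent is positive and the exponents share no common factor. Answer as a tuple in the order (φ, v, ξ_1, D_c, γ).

M: e_1·(1) + e_2·(0) + e_3·(1) + e_4·(0) + e_5·(1) = 0
L: e_1·(-2) + e_2·(1) + e_3·(1) + e_4·(2) + e_5·(0) = 0
T: e_1·(0) + e_2·(-1) + e_3·(-2) + e_4·(-1) + e_5·(-2) = 0
Θ: e_1·(-2) + e_2·(0) + e_3·(1) + e_4·(0) + e_5·(0) = 0
Solving this homogeneous linear system for the smallest-integer solution (first nonzero entry positive) gives (1, 4, 2, -2, -3).

(1, 4, 2, -2, -3)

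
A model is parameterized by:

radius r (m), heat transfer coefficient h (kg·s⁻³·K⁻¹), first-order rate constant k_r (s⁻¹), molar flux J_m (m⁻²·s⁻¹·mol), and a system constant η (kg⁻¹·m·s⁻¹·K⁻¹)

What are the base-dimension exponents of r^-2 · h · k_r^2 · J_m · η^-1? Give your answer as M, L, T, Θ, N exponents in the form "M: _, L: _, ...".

Collect each base-dimension exponent across the product:
  M: −2·(0) + (1) + 2·(0) + (0) − (-1) = 2
  L: −2·(1) + (0) + 2·(0) + (-2) − (1) = -5
  T: −2·(0) + (-3) + 2·(-1) + (-1) − (-1) = -5
  Θ: −2·(0) + (-1) + 2·(0) + (0) − (-1) = 0
  N: −2·(0) + (0) + 2·(0) + (1) − (0) = 1
So the dimensions are [M² L⁻⁵ T⁻⁵ N].

M: 2, L: -5, T: -5, Θ: 0, N: 1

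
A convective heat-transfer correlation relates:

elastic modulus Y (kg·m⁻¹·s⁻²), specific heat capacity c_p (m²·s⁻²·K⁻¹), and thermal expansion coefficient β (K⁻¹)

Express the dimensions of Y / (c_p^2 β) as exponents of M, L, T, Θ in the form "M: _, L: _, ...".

Collect each base-dimension exponent across the product:
  M: (1) − 2·(0) − (0) = 1
  L: (-1) − 2·(2) − (0) = -5
  T: (-2) − 2·(-2) − (0) = 2
  Θ: (0) − 2·(-1) − (-1) = 3
So the dimensions are [M L⁻⁵ T² Θ³].

M: 1, L: -5, T: 2, Θ: 3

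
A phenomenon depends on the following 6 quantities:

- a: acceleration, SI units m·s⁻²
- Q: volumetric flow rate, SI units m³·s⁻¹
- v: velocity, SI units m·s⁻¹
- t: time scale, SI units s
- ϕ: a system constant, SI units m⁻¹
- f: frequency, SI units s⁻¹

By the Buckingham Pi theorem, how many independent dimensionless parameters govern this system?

4

There are 6 variables and 2 base dimensions (L, T).
The dimension matrix has rank 2.
Independent dimensionless groups: 6 − 2 = 4.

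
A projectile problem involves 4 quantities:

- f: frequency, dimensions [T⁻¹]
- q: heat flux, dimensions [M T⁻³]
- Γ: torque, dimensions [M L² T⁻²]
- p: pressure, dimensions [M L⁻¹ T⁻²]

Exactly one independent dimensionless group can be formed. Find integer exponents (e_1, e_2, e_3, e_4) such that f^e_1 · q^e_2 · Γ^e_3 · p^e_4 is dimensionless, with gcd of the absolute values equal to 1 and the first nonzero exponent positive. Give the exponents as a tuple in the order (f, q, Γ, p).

M: e_1·(0) + e_2·(1) + e_3·(1) + e_4·(1) = 0
L: e_1·(0) + e_2·(0) + e_3·(2) + e_4·(-1) = 0
T: e_1·(-1) + e_2·(-3) + e_3·(-2) + e_4·(-2) = 0
Solving this homogeneous linear system for the smallest-integer solution (first nonzero entry positive) gives (3, -3, 1, 2).

(3, -3, 1, 2)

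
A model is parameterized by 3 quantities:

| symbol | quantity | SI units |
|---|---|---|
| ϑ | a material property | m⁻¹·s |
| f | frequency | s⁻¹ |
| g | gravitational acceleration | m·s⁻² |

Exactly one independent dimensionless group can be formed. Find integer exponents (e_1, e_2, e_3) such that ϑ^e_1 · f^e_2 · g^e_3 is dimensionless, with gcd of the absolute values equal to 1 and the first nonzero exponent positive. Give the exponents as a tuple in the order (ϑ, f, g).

L: e_1·(-1) + e_2·(0) + e_3·(1) = 0
T: e_1·(1) + e_2·(-1) + e_3·(-2) = 0
Solving this homogeneous linear system for the smallest-integer solution (first nonzero entry positive) gives (1, -1, 1).

(1, -1, 1)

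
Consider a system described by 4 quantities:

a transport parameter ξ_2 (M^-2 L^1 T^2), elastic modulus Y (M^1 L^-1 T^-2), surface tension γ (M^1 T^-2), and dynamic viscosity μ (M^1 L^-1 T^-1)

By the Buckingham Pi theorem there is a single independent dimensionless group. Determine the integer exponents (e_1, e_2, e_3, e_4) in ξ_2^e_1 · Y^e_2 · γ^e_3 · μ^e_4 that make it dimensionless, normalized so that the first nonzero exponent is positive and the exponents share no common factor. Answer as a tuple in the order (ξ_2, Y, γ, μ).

(1, -1, 1, 2)

M: e_1·(-2) + e_2·(1) + e_3·(1) + e_4·(1) = 0
L: e_1·(1) + e_2·(-1) + e_3·(0) + e_4·(-1) = 0
T: e_1·(2) + e_2·(-2) + e_3·(-2) + e_4·(-1) = 0
Solving this homogeneous linear system for the smallest-integer solution (first nonzero entry positive) gives (1, -1, 1, 2).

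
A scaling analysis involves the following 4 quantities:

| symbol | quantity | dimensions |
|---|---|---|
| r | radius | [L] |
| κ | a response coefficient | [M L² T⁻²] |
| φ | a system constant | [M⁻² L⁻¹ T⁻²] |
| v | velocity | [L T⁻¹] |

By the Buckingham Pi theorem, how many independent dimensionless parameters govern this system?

1

There are 4 variables and 3 base dimensions (M, L, T).
The dimension matrix has rank 3.
Independent dimensionless groups: 4 − 3 = 1.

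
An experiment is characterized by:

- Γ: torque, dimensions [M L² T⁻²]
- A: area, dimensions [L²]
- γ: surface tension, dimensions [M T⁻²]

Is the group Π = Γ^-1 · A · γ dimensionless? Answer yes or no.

Sum the exponent of each base dimension across the product:
  M: −[Γ]_M + [A]_M + [γ]_M = −(1) + (0) + (1) = 0
  L: −[Γ]_L + [A]_L + [γ]_L = −(2) + (2) + (0) = 0
  T: −[Γ]_T + [A]_T + [γ]_T = −(-2) + (0) + (-2) = 0
All base exponents vanish — dimensionless.

yes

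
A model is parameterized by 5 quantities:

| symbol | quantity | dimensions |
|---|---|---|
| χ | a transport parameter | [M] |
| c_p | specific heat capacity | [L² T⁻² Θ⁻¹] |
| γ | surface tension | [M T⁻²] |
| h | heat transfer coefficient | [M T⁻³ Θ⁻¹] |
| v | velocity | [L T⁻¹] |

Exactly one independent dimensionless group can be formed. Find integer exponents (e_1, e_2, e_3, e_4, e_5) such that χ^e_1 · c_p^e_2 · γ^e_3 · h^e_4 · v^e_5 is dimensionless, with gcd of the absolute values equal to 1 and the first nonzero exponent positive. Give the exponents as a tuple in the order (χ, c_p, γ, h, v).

(1, -2, -3, 2, 4)

M: e_1·(1) + e_2·(0) + e_3·(1) + e_4·(1) + e_5·(0) = 0
L: e_1·(0) + e_2·(2) + e_3·(0) + e_4·(0) + e_5·(1) = 0
T: e_1·(0) + e_2·(-2) + e_3·(-2) + e_4·(-3) + e_5·(-1) = 0
Θ: e_1·(0) + e_2·(-1) + e_3·(0) + e_4·(-1) + e_5·(0) = 0
Solving this homogeneous linear system for the smallest-integer solution (first nonzero entry positive) gives (1, -2, -3, 2, 4).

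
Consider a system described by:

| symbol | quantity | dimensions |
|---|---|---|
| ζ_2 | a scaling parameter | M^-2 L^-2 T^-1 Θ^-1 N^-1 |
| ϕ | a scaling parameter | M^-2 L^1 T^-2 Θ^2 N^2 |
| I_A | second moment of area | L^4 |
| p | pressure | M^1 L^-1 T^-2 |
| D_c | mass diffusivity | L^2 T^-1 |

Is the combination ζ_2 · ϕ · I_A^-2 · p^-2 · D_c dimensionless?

no

Sum the exponent of each base dimension across the product:
  M: [ζ_2]_M + [ϕ]_M − 2·[I_A]_M − 2·[p]_M + [D_c]_M = (-2) + (-2) − 2·(0) − 2·(1) + (0) = -6
  L: [ζ_2]_L + [ϕ]_L − 2·[I_A]_L − 2·[p]_L + [D_c]_L = (-2) + (1) − 2·(4) − 2·(-1) + (2) = -5
  T: [ζ_2]_T + [ϕ]_T − 2·[I_A]_T − 2·[p]_T + [D_c]_T = (-1) + (-2) − 2·(0) − 2·(-2) + (-1) = 0
  Θ: [ζ_2]_Θ + [ϕ]_Θ − 2·[I_A]_Θ − 2·[p]_Θ + [D_c]_Θ = (-1) + (2) − 2·(0) − 2·(0) + (0) = 1
  N: [ζ_2]_N + [ϕ]_N − 2·[I_A]_N − 2·[p]_N + [D_c]_N = (-1) + (2) − 2·(0) − 2·(0) + (0) = 1
Net dimensions [M⁻⁶ L⁻⁵ Θ N] ≠ [1] — not dimensionless.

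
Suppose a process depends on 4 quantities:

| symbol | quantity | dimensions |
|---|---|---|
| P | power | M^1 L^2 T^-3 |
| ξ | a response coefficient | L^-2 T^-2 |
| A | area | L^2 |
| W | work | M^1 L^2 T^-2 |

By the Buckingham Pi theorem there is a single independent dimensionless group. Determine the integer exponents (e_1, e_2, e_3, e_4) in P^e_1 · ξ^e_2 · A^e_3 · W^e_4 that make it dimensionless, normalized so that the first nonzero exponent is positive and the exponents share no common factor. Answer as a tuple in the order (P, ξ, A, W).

M: e_1·(1) + e_2·(0) + e_3·(0) + e_4·(1) = 0
L: e_1·(2) + e_2·(-2) + e_3·(2) + e_4·(2) = 0
T: e_1·(-3) + e_2·(-2) + e_3·(0) + e_4·(-2) = 0
Solving this homogeneous linear system for the smallest-integer solution (first nonzero entry positive) gives (2, -1, -1, -2).

(2, -1, -1, -2)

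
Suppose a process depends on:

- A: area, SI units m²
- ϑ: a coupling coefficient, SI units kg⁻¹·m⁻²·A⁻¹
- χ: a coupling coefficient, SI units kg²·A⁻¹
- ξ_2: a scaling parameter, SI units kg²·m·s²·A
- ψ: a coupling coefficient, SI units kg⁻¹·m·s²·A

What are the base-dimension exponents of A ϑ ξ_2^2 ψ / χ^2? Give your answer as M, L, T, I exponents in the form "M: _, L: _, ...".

Collect each base-dimension exponent across the product:
  M: (0) + (-1) − 2·(2) + 2·(2) + (-1) = -2
  L: (2) + (-2) − 2·(0) + 2·(1) + (1) = 3
  T: (0) + (0) − 2·(0) + 2·(2) + (2) = 6
  I: (0) + (-1) − 2·(-1) + 2·(1) + (1) = 4
So the dimensions are [M⁻² L³ T⁶ I⁴].

M: -2, L: 3, T: 6, I: 4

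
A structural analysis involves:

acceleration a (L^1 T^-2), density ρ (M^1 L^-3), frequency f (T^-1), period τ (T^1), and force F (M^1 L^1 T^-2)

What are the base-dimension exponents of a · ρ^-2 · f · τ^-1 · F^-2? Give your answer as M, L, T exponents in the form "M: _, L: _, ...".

Collect each base-dimension exponent across the product:
  M: (0) − 2·(1) + (0) − (0) − 2·(1) = -4
  L: (1) − 2·(-3) + (0) − (0) − 2·(1) = 5
  T: (-2) − 2·(0) + (-1) − (1) − 2·(-2) = 0
So the dimensions are [M⁻⁴ L⁵].

M: -4, L: 5, T: 0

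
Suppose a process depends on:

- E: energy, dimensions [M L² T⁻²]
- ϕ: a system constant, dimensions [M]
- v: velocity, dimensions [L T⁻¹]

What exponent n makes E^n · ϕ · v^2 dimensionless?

-1

Balance the M exponent: (1)·n from E, plus (1) + 2·(0) = 1 from the rest, must sum to zero.
n + 1 = 0, so n = -1.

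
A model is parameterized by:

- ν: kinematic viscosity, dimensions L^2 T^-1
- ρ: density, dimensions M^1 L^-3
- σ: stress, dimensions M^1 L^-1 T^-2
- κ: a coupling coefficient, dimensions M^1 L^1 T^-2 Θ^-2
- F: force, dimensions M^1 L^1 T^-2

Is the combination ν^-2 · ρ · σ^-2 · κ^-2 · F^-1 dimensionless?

no

Sum the exponent of each base dimension across the product:
  M: −2·[ν]_M + [ρ]_M − 2·[σ]_M − 2·[κ]_M − [F]_M = −2·(0) + (1) − 2·(1) − 2·(1) − (1) = -4
  L: −2·[ν]_L + [ρ]_L − 2·[σ]_L − 2·[κ]_L − [F]_L = −2·(2) + (-3) − 2·(-1) − 2·(1) − (1) = -8
  T: −2·[ν]_T + [ρ]_T − 2·[σ]_T − 2·[κ]_T − [F]_T = −2·(-1) + (0) − 2·(-2) − 2·(-2) − (-2) = 12
  Θ: −2·[ν]_Θ + [ρ]_Θ − 2·[σ]_Θ − 2·[κ]_Θ − [F]_Θ = −2·(0) + (0) − 2·(0) − 2·(-2) − (0) = 4
Net dimensions [M⁻⁴ L⁻⁸ T¹² Θ⁴] ≠ [1] — not dimensionless.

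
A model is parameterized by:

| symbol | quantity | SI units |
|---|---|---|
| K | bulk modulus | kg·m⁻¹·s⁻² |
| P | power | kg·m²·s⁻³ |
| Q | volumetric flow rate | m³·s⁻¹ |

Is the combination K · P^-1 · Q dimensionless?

Sum the exponent of each base dimension across the product:
  M: [K]_M − [P]_M + [Q]_M = (1) − (1) + (0) = 0
  L: [K]_L − [P]_L + [Q]_L = (-1) − (2) + (3) = 0
  T: [K]_T − [P]_T + [Q]_T = (-2) − (-3) + (-1) = 0
  I: [K]_I − [P]_I + [Q]_I = (0) − (0) + (0) = 0
All base exponents vanish — dimensionless.

yes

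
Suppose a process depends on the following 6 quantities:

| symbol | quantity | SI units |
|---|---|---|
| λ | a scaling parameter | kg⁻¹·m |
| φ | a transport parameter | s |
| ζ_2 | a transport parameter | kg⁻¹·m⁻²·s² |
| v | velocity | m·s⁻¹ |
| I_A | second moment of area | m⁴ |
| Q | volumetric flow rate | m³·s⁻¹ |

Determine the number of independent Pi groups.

3

There are 6 variables and 3 base dimensions (M, L, T).
The dimension matrix has rank 3.
Independent dimensionless groups: 6 − 3 = 3.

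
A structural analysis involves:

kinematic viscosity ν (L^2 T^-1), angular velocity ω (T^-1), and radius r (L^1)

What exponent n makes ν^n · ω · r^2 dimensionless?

Balance the L exponent: (2)·n from ν, plus (0) + 2·(1) = 2 from the rest, must sum to zero.
2n + 2 = 0, so n = -1.

-1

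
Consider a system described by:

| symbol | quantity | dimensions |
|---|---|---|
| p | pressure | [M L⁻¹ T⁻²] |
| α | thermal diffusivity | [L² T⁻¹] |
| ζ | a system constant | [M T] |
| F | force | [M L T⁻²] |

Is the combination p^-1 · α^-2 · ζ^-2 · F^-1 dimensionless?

no

Sum the exponent of each base dimension across the product:
  M: −[p]_M − 2·[α]_M − 2·[ζ]_M − [F]_M = −(1) − 2·(0) − 2·(1) − (1) = -4
  L: −[p]_L − 2·[α]_L − 2·[ζ]_L − [F]_L = −(-1) − 2·(2) − 2·(0) − (1) = -4
  T: −[p]_T − 2·[α]_T − 2·[ζ]_T − [F]_T = −(-2) − 2·(-1) − 2·(1) − (-2) = 4
Net dimensions [M⁻⁴ L⁻⁴ T⁴] ≠ [1] — not dimensionless.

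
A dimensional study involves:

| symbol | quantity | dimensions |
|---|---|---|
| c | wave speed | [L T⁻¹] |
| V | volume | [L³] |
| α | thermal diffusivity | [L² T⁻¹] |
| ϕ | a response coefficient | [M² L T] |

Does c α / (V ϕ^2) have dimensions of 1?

no

Sum the exponent of each base dimension across the product:
  M: [c]_M − [V]_M + [α]_M − 2·[ϕ]_M = (0) − (0) + (0) − 2·(2) = -4
  L: [c]_L − [V]_L + [α]_L − 2·[ϕ]_L = (1) − (3) + (2) − 2·(1) = -2
  T: [c]_T − [V]_T + [α]_T − 2·[ϕ]_T = (-1) − (0) + (-1) − 2·(1) = -4
Net dimensions [M⁻⁴ L⁻² T⁻⁴] ≠ [1] — not dimensionless.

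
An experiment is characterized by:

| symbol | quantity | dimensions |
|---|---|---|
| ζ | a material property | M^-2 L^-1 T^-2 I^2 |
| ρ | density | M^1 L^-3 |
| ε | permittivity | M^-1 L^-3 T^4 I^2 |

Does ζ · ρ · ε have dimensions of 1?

no

Sum the exponent of each base dimension across the product:
  M: [ζ]_M + [ρ]_M + [ε]_M = (-2) + (1) + (-1) = -2
  L: [ζ]_L + [ρ]_L + [ε]_L = (-1) + (-3) + (-3) = -7
  T: [ζ]_T + [ρ]_T + [ε]_T = (-2) + (0) + (4) = 2
  I: [ζ]_I + [ρ]_I + [ε]_I = (2) + (0) + (2) = 4
Net dimensions [M⁻² L⁻⁷ T² I⁴] ≠ [1] — not dimensionless.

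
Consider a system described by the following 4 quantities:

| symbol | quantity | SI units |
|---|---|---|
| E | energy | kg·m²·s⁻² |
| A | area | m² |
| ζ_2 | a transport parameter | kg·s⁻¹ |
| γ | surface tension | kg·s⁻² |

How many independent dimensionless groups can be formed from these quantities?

1

There are 4 variables and 3 base dimensions (M, L, T).
The dimension matrix has rank 3.
Independent dimensionless groups: 4 − 3 = 1.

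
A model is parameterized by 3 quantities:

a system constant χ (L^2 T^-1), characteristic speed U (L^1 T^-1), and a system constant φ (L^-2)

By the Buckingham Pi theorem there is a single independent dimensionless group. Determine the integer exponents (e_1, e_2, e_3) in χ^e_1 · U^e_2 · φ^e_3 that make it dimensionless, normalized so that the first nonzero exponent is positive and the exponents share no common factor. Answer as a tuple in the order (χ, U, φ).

L: e_1·(2) + e_2·(1) + e_3·(-2) = 0
T: e_1·(-1) + e_2·(-1) + e_3·(0) = 0
Solving this homogeneous linear system for the smallest-integer solution (first nonzero entry positive) gives (2, -2, 1).

(2, -2, 1)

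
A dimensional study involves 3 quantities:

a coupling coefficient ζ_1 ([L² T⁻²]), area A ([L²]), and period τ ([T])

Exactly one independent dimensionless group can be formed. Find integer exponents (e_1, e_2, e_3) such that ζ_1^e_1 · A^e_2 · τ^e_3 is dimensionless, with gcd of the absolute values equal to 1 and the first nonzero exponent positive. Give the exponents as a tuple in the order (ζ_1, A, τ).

L: e_1·(2) + e_2·(2) + e_3·(0) = 0
T: e_1·(-2) + e_2·(0) + e_3·(1) = 0
Solving this homogeneous linear system for the smallest-integer solution (first nonzero entry positive) gives (1, -1, 2).

(1, -1, 2)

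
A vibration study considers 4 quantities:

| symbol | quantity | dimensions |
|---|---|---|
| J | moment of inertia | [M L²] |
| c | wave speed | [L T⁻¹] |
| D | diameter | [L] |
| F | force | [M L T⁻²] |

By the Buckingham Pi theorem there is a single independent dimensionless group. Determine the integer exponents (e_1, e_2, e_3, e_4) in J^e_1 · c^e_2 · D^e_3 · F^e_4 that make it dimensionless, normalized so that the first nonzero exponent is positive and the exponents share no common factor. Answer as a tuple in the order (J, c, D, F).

M: e_1·(1) + e_2·(0) + e_3·(0) + e_4·(1) = 0
L: e_1·(2) + e_2·(1) + e_3·(1) + e_4·(1) = 0
T: e_1·(0) + e_2·(-1) + e_3·(0) + e_4·(-2) = 0
Solving this homogeneous linear system for the smallest-integer solution (first nonzero entry positive) gives (1, 2, -3, -1).

(1, 2, -3, -1)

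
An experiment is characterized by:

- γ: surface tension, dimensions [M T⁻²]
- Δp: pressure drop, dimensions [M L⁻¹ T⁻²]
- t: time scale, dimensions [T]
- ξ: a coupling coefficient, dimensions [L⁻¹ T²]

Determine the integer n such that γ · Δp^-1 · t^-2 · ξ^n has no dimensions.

1

Balance the L exponent: (-1)·n from ξ, plus (0) − (-1) − 2·(0) = 1 from the rest, must sum to zero.
−n + 1 = 0, so n = 1.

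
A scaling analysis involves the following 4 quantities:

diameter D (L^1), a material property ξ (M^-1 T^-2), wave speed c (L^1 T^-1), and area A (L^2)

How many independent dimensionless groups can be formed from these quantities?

1

There are 4 variables and 3 base dimensions (M, L, T).
The dimension matrix has rank 3.
Independent dimensionless groups: 4 − 3 = 1.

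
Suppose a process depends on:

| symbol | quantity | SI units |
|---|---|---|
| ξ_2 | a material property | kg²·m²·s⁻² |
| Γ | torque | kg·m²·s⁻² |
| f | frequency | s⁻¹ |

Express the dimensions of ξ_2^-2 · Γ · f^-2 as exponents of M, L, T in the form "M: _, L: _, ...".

M: -3, L: -2, T: 4

Collect each base-dimension exponent across the product:
  M: −2·(2) + (1) − 2·(0) = -3
  L: −2·(2) + (2) − 2·(0) = -2
  T: −2·(-2) + (-2) − 2·(-1) = 4
So the dimensions are [M⁻³ L⁻² T⁴].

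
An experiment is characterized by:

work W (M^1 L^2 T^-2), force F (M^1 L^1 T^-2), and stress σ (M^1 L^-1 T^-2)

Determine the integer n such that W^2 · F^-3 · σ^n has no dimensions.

1

Balance the M exponent: (1)·n from σ, plus 2·(1) − 3·(1) = -1 from the rest, must sum to zero.
n − 1 = 0, so n = 1.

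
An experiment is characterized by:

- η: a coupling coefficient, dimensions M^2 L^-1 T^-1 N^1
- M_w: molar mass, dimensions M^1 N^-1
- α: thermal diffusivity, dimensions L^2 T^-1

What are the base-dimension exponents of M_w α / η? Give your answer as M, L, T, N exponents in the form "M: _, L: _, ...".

M: -1, L: 3, T: 0, N: -2

Collect each base-dimension exponent across the product:
  M: −(2) + (1) + (0) = -1
  L: −(-1) + (0) + (2) = 3
  T: −(-1) + (0) + (-1) = 0
  N: −(1) + (-1) + (0) = -2
So the dimensions are [M⁻¹ L³ N⁻²].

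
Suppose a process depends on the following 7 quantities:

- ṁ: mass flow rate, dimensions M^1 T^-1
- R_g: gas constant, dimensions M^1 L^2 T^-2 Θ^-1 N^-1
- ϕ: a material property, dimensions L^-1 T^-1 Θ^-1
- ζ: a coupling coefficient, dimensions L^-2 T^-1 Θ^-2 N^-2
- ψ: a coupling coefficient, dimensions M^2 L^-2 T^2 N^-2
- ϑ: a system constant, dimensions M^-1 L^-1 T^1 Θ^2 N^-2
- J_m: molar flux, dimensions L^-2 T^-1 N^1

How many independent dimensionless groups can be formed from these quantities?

2

There are 7 variables and 5 base dimensions (M, L, T, Θ, N).
The dimension matrix has rank 5.
Independent dimensionless groups: 7 − 5 = 2.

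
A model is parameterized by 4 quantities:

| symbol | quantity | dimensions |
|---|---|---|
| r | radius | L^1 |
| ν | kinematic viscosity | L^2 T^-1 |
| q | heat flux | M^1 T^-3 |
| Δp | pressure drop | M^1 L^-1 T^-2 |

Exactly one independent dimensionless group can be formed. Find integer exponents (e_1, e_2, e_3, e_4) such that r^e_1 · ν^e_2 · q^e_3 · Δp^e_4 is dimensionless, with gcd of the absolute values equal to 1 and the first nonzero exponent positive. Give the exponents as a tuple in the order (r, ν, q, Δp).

M: e_1·(0) + e_2·(0) + e_3·(1) + e_4·(1) = 0
L: e_1·(1) + e_2·(2) + e_3·(0) + e_4·(-1) = 0
T: e_1·(0) + e_2·(-1) + e_3·(-3) + e_4·(-2) = 0
Solving this homogeneous linear system for the smallest-integer solution (first nonzero entry positive) gives (1, -1, 1, -1).

(1, -1, 1, -1)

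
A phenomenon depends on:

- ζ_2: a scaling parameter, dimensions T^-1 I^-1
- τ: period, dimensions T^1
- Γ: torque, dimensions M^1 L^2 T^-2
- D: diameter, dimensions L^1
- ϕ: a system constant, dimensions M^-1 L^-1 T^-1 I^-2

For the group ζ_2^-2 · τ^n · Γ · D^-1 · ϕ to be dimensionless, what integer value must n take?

Balance the T exponent: (1)·n from τ, plus −2·(-1) + (-2) − (0) + (-1) = -1 from the rest, must sum to zero.
n − 1 = 0, so n = 1.

1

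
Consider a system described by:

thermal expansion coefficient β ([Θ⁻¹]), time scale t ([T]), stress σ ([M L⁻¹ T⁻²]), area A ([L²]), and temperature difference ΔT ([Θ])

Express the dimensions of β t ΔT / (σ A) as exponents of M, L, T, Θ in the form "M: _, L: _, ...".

M: -1, L: -1, T: 3, Θ: 0

Collect each base-dimension exponent across the product:
  M: (0) + (0) − (1) − (0) + (0) = -1
  L: (0) + (0) − (-1) − (2) + (0) = -1
  T: (0) + (1) − (-2) − (0) + (0) = 3
  Θ: (-1) + (0) − (0) − (0) + (1) = 0
So the dimensions are [M⁻¹ L⁻¹ T³].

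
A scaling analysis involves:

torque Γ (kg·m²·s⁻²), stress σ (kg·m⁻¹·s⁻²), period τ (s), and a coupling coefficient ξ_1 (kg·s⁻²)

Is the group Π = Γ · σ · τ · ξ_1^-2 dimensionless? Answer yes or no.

no

Sum the exponent of each base dimension across the product:
  M: [Γ]_M + [σ]_M + [τ]_M − 2·[ξ_1]_M = (1) + (1) + (0) − 2·(1) = 0
  L: [Γ]_L + [σ]_L + [τ]_L − 2·[ξ_1]_L = (2) + (-1) + (0) − 2·(0) = 1
  T: [Γ]_T + [σ]_T + [τ]_T − 2·[ξ_1]_T = (-2) + (-2) + (1) − 2·(-2) = 1
Net dimensions [L T] ≠ [1] — not dimensionless.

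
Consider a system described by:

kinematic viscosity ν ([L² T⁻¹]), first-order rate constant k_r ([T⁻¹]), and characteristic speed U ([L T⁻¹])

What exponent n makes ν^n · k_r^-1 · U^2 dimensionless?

-1

Balance the L exponent: (2)·n from ν, plus −(0) + 2·(1) = 2 from the rest, must sum to zero.
2n + 2 = 0, so n = -1.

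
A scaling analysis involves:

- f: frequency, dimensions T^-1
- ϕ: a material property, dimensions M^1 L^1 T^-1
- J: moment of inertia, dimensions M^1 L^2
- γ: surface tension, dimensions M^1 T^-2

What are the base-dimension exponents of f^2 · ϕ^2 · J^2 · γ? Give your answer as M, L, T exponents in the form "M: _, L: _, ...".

Collect each base-dimension exponent across the product:
  M: 2·(0) + 2·(1) + 2·(1) + (1) = 5
  L: 2·(0) + 2·(1) + 2·(2) + (0) = 6
  T: 2·(-1) + 2·(-1) + 2·(0) + (-2) = -6
So the dimensions are [M⁵ L⁶ T⁻⁶].

M: 5, L: 6, T: -6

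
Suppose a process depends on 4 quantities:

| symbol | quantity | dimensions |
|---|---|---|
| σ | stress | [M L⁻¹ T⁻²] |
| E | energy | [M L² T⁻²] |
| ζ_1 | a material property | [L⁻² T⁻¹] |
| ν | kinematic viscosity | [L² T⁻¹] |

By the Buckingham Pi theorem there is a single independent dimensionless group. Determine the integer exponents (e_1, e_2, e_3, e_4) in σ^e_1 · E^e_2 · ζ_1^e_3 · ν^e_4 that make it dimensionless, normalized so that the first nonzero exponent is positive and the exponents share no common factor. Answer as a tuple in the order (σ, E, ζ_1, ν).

(4, -4, -3, 3)

M: e_1·(1) + e_2·(1) + e_3·(0) + e_4·(0) = 0
L: e_1·(-1) + e_2·(2) + e_3·(-2) + e_4·(2) = 0
T: e_1·(-2) + e_2·(-2) + e_3·(-1) + e_4·(-1) = 0
Solving this homogeneous linear system for the smallest-integer solution (first nonzero entry positive) gives (4, -4, -3, 3).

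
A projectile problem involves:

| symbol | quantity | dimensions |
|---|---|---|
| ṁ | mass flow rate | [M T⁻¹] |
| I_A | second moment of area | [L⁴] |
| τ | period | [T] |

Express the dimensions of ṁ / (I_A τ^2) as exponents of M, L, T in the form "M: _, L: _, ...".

Collect each base-dimension exponent across the product:
  M: (1) − (0) − 2·(0) = 1
  L: (0) − (4) − 2·(0) = -4
  T: (-1) − (0) − 2·(1) = -3
So the dimensions are [M L⁻⁴ T⁻³].

M: 1, L: -4, T: -3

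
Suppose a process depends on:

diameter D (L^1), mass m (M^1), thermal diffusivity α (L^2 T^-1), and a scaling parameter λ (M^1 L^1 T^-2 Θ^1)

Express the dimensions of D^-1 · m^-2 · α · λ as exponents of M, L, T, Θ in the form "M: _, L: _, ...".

M: -1, L: 2, T: -3, Θ: 1

Collect each base-dimension exponent across the product:
  M: −(0) − 2·(1) + (0) + (1) = -1
  L: −(1) − 2·(0) + (2) + (1) = 2
  T: −(0) − 2·(0) + (-1) + (-2) = -3
  Θ: −(0) − 2·(0) + (0) + (1) = 1
So the dimensions are [M⁻¹ L² T⁻³ Θ].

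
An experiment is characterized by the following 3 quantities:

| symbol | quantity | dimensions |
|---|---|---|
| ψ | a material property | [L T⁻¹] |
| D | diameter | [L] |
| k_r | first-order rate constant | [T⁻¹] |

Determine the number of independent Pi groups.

There are 3 variables and 2 base dimensions (L, T).
The dimension matrix has rank 2.
Independent dimensionless groups: 3 − 2 = 1.

1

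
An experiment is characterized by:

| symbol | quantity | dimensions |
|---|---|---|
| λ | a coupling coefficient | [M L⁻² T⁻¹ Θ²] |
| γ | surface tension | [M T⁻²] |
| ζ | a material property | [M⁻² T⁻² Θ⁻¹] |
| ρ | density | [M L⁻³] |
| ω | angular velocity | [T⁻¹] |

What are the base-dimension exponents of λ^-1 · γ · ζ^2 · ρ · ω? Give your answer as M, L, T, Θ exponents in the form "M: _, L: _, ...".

M: -3, L: -1, T: -6, Θ: -4

Collect each base-dimension exponent across the product:
  M: −(1) + (1) + 2·(-2) + (1) + (0) = -3
  L: −(-2) + (0) + 2·(0) + (-3) + (0) = -1
  T: −(-1) + (-2) + 2·(-2) + (0) + (-1) = -6
  Θ: −(2) + (0) + 2·(-1) + (0) + (0) = -4
So the dimensions are [M⁻³ L⁻¹ T⁻⁶ Θ⁻⁴].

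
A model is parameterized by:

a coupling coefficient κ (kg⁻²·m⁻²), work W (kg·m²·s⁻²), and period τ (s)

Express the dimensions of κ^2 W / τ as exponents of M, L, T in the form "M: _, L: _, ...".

Collect each base-dimension exponent across the product:
  M: 2·(-2) + (1) − (0) = -3
  L: 2·(-2) + (2) − (0) = -2
  T: 2·(0) + (-2) − (1) = -3
So the dimensions are [M⁻³ L⁻² T⁻³].

M: -3, L: -2, T: -3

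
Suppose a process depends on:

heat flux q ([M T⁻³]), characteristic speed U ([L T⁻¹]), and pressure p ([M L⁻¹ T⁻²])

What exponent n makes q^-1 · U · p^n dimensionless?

Balance the M exponent: (1)·n from p, plus −(1) + (0) = -1 from the rest, must sum to zero.
n − 1 = 0, so n = 1.

1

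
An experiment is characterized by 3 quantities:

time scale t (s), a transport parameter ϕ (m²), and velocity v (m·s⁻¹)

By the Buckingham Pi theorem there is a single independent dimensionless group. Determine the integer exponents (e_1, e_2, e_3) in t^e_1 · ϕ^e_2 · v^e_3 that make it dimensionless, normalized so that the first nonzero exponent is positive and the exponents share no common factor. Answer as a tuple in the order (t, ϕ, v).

L: e_1·(0) + e_2·(2) + e_3·(1) = 0
T: e_1·(1) + e_2·(0) + e_3·(-1) = 0
Solving this homogeneous linear system for the smallest-integer solution (first nonzero entry positive) gives (2, -1, 2).

(2, -1, 2)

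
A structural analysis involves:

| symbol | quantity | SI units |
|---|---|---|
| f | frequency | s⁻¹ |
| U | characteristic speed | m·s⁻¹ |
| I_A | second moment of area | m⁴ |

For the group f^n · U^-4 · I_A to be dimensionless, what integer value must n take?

4

Balance the T exponent: (-1)·n from f, plus −4·(-1) + (0) = 4 from the rest, must sum to zero.
−n + 4 = 0, so n = 4.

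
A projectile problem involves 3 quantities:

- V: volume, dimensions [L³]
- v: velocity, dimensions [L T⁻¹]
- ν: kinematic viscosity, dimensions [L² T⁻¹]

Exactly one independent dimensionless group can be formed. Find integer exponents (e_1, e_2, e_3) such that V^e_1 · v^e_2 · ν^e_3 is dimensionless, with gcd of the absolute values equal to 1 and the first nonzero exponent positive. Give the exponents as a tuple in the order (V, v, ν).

(1, 3, -3)

L: e_1·(3) + e_2·(1) + e_3·(2) = 0
T: e_1·(0) + e_2·(-1) + e_3·(-1) = 0
Solving this homogeneous linear system for the smallest-integer solution (first nonzero entry positive) gives (1, 3, -3).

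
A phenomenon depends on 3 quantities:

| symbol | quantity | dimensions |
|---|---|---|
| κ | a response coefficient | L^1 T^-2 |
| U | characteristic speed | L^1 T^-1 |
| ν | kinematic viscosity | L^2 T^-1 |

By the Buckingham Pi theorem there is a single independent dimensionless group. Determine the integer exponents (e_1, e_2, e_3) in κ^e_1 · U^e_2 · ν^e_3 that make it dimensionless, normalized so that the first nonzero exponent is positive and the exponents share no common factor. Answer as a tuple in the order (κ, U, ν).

(1, -3, 1)

L: e_1·(1) + e_2·(1) + e_3·(2) = 0
T: e_1·(-2) + e_2·(-1) + e_3·(-1) = 0
Solving this homogeneous linear system for the smallest-integer solution (first nonzero entry positive) gives (1, -3, 1).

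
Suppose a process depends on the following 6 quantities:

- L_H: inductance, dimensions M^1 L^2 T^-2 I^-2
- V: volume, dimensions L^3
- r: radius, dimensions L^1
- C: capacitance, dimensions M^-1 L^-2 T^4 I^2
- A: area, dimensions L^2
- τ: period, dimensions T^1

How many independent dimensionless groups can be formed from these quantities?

There are 6 variables and 4 base dimensions (M, L, T, I).
The dimension matrix has rank 3 (less than 4: the dimension vectors are linearly dependent).
Independent dimensionless groups: 6 − 3 = 3.

3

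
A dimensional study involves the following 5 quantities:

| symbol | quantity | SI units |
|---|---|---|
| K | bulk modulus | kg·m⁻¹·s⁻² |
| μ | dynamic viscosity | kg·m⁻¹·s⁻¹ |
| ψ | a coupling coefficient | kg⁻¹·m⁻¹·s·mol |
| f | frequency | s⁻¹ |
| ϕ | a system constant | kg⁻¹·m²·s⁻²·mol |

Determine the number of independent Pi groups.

1

There are 5 variables and 4 base dimensions (M, L, T, N).
The dimension matrix has rank 4.
Independent dimensionless groups: 5 − 4 = 1.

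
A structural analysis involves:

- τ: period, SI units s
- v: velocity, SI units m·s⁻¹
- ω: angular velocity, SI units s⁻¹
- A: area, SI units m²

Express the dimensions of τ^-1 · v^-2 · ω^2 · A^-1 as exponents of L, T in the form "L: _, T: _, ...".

Collect each base-dimension exponent across the product:
  L: −(0) − 2·(1) + 2·(0) − (2) = -4
  T: −(1) − 2·(-1) + 2·(-1) − (0) = -1
So the dimensions are [L⁻⁴ T⁻¹].

L: -4, T: -1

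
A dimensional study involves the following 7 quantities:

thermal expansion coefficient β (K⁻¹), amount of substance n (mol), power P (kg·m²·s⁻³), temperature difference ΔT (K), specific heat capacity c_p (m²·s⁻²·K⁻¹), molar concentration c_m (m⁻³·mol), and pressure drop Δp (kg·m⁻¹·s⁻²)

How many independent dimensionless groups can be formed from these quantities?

2

There are 7 variables and 5 base dimensions (M, L, T, Θ, N).
The dimension matrix has rank 5.
Independent dimensionless groups: 7 − 5 = 2.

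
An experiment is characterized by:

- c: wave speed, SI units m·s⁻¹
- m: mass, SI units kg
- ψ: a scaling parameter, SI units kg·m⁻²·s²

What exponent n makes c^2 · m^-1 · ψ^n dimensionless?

1

Balance the M exponent: (1)·n from ψ, plus 2·(0) − (1) = -1 from the rest, must sum to zero.
n − 1 = 0, so n = 1.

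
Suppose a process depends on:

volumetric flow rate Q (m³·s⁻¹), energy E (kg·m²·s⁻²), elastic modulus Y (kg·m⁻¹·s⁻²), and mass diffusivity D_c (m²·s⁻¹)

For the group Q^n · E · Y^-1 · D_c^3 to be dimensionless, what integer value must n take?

Balance the L exponent: (3)·n from Q, plus (2) − (-1) + 3·(2) = 9 from the rest, must sum to zero.
3n + 9 = 0, so n = -3.

-3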